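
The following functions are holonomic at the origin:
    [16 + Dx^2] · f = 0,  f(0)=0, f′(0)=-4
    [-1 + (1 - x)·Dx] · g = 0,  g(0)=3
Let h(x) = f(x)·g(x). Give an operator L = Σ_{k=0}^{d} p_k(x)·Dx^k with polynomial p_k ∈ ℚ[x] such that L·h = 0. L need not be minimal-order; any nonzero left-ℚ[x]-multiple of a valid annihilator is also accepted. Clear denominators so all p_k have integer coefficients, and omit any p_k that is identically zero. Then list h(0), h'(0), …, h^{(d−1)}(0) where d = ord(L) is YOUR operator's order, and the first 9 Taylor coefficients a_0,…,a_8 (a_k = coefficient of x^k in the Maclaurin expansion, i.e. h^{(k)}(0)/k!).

L = (-16 + 16·x) + 2·Dx + (-1 + x)·Dx^2  (order 2).
h: a_k = 0, -12, -12, 20, 20, -28/5, -28/5, 436/105, 436/105, …
ICs: h(0) = 0, h′(0) = -12.

f: a_k = 0, -4, 0, 32/3, 0, -128/15, 0, 1024/315, 0, …
g: a_k = 3, 3, 3, 3, 3, 3, 3, 3, 3, …
f·g: L₀ = L_f ⊗_s L_g, ord ≤ 2·1.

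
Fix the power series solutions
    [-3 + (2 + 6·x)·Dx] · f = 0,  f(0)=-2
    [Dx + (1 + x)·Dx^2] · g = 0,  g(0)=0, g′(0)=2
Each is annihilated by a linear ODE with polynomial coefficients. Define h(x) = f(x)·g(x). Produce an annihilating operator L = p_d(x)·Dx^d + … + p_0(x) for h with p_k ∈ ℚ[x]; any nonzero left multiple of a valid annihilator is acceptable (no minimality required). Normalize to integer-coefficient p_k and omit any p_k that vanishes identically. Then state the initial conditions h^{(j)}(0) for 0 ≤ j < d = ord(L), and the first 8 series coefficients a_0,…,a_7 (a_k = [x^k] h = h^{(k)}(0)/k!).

f: a_k = -2, -3, 9/4, -27/8, 405/64, -1701/128, 15309/512, -72171/1024, …
g: a_k = 0, 2, -1, 2/3, -1/2, 2/5, -1/3, 2/7, …
f·g: L₀ = L_f ⊗_s L_g, ord ≤ 1·2.
L = (21 + 9·x) + (-8 - 24·x)·Dx + (4 + 28·x + 60·x^2 + 36·x^3)·Dx^2  (order 2).
h: a_k = 0, -4, -4, 37/6, -10, 2917/160, -17671/480, 719709/8960, …
ICs: h(0) = 0, h′(0) = -4.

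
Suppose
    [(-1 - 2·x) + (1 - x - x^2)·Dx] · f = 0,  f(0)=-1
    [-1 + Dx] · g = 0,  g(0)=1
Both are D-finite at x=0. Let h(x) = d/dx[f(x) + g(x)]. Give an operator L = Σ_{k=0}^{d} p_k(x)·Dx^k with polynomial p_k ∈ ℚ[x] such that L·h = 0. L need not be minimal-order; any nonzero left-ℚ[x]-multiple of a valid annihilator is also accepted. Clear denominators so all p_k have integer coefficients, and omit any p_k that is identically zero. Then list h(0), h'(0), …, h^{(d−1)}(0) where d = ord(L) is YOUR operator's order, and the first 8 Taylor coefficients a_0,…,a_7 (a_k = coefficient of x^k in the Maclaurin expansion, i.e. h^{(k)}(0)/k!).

f: a_k = -1, -1, -2, -3, -5, -8, -13, -21, …
g: a_k = 1, 1, 1/2, 1/6, 1/24, 1/120, 1/720, 1/5040, …
L₀ := lclm(L_f,L_g); ord L₀ ≤ 1+1.
Derive L from L₀ (diff closure).
L = (14 + 46·x + 40·x^2 + 36·x^3 + 6·x^4) + (-17 - 48·x - 41·x^2 - 24·x^3 + 5·x^4 + 2·x^5)·Dx + (3 + 2·x + x^2 - 12·x^3 - 11·x^4 - 2·x^5)·Dx^2  (order 2).
h: a_k = 0, -3, -17/2, -119/6, -959/24, -9359/120, -105839/720, -1370879/5040, …
ICs: h(0) = 0, h′(0) = -3.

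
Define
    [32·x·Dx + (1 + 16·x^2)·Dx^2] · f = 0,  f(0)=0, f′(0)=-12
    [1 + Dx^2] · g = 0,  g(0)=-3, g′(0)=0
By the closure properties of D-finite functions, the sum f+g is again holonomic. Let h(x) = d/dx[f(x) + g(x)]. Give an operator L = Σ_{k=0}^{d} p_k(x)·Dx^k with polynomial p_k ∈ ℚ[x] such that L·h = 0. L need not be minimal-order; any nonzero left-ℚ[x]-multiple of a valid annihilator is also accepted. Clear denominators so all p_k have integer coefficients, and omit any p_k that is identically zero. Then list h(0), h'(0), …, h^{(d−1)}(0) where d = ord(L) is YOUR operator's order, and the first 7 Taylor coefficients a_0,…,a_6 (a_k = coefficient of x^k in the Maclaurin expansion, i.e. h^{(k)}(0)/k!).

f: a_k = 0, -12, 0, 64, 0, -3072/5, 0, …
g: a_k = -3, 0, 3/2, 0, -1/8, 0, 1/240, …
Weyl lclm of L_f,L_g ⇒ L₀ (ord ≤ 4).
h₀' ⇒ L via d/dx closure of L₀.
L = (-6112·x + 99328·x^3 + 8192·x^5) + (-31 + 1072·x^2 + 25344·x^4 + 4096·x^6)·Dx + (-6112·x + 99328·x^3 + 8192·x^5)·Dx^2 + (-31 + 1072·x^2 + 25344·x^4 + 4096·x^6)·Dx^3  (order 3).
h: a_k = -12, 3, 192, -1/2, -3072, 1/40, 49152, …
ICs: h(0) = -12, h′(0) = 3, h′′(0) = 384.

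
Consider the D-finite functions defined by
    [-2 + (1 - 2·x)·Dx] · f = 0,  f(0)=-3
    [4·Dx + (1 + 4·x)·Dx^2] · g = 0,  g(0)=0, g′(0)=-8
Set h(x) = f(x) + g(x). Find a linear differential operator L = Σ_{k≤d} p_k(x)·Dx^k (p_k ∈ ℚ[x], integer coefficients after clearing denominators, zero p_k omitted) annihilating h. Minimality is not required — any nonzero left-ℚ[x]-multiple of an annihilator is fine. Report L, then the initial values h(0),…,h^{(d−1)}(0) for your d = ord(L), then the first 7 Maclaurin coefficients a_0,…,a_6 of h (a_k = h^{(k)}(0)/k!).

f: a_k = -3, -6, -12, -24, -48, -96, -192, …
g: a_k = 0, -8, 16, -128/3, 128, -2048/5, 4096/3, …
L₀ := lclm(L_f,L_g); ord L₀ ≤ 1+2.
L = (28 + 16·x)·Dx + (-1 + 40·x + 32·x^2)·Dx^2 + (-1 - 3·x + 6·x^2 + 8·x^3)·Dx^3  (order 3).
h: a_k = -3, -14, 4, -200/3, 80, -2528/5, 3520/3, …
ICs: h(0) = -3, h′(0) = -14, h′′(0) = 8.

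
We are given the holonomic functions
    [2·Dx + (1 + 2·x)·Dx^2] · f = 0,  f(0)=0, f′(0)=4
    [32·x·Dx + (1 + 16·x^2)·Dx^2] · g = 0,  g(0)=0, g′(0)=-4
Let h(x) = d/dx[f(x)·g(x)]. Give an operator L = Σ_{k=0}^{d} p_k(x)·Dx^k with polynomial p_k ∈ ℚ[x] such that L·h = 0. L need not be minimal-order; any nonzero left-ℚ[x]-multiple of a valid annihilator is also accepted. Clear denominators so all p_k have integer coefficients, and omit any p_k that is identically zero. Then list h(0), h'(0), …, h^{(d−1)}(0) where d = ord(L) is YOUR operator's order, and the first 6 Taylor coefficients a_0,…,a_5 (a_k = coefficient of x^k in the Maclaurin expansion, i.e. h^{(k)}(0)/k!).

L = (2304 + 8960·x + 114688·x^2 + 552960·x^3 + 983040·x^4 + 851968·x^5 + 1048576·x^7) + (1032 + 14720·x + 111872·x^2 + 616448·x^3 + 1884160·x^4 + 3047424·x^5 + 2293760·x^6 + 1572864·x^7 + 3670016·x^8)·Dx + (72 + 2512·x + 19968·x^2 + 99072·x^3 + 393216·x^4 + 1019904·x^5 + 1572864·x^6 + 1376256·x^7 + 1572864·x^8 + 2097152·x^9)·Dx^2 + (17 + 132·x + 964·x^2 + 4864·x^3 + 18432·x^4 + 55296·x^5 + 129024·x^6 + 196608·x^7 + 196608·x^8 + 262144·x^9 + 262144·x^10)·Dx^3  (order 3).
h: a_k = 0, -32, 48, 256, -800/3, -68096/15, …
ICs: h(0) = 0, h′(0) = -32, h′′(0) = 96.

f: a_k = 0, 4, -4, 16/3, -8, 64/5, …
g: a_k = 0, -4, 0, 64/3, 0, -1024/5, …
L₀ := L_f ⊗_s L_g (sym. prod.), ord ≤ 4.
Differentiate: ansatz ord ≤ ord L₀ ⇒ L.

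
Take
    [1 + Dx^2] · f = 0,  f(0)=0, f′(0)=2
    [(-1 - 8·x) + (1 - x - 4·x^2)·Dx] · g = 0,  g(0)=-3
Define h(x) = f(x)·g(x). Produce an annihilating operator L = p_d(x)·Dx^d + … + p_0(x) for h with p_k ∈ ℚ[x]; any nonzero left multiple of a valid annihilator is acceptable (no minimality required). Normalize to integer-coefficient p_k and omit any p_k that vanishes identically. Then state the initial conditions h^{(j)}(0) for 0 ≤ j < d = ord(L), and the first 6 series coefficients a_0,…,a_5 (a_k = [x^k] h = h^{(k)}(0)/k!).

f: a_k = 0, 2, 0, -1/3, 0, 1/60, …
g: a_k = -3, -3, -15, -27, -87, -195, …
Sym-product of L_f,L_g gives L₀ (≤ ord 2).
L = (7 + x + 4·x^2) + (2 + 16·x)·Dx + (-1 + x + 4·x^2)·Dx^2  (order 2).
h: a_k = 0, -6, -6, -29, -53, -3381/20, …
ICs: h(0) = 0, h′(0) = -6.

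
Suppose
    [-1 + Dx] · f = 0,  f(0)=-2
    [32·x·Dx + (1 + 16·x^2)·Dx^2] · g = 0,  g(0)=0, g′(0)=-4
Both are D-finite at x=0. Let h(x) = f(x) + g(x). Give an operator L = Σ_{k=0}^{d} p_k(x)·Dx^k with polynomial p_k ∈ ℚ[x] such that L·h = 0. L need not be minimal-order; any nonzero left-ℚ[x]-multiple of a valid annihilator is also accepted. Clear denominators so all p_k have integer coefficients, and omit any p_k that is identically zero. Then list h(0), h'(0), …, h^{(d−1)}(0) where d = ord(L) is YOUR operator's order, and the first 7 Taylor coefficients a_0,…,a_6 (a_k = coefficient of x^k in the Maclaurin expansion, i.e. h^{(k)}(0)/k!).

f: a_k = -2, -2, -1, -1/3, -1/12, -1/60, -1/360, …
g: a_k = 0, -4, 0, 64/3, 0, -1024/5, 0, …
h₀=f+g: left-lcm gives L₀, ord ≤ 3.
L = (32 - 32·x - 1536·x^2 - 512·x^3)·Dx + (-33 + 1504·x^2 - 256·x^4)·Dx^2 + (1 + 32·x + 32·x^2 + 512·x^3 + 256·x^4)·Dx^3  (order 3).
h: a_k = -2, -6, -1, 21, -1/12, -12289/60, -1/360, …
ICs: h(0) = -2, h′(0) = -6, h′′(0) = -2.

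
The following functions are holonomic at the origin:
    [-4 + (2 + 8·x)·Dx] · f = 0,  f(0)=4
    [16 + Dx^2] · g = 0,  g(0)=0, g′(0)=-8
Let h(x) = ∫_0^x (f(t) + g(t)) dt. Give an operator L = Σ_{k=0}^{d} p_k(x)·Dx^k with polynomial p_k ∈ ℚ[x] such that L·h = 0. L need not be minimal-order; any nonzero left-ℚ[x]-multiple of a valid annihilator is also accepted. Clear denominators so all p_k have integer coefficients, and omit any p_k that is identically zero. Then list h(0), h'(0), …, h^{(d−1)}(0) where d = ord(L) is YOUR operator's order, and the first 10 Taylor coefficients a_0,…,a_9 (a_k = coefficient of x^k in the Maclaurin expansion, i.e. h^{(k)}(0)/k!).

L = (-224 - 1024·x - 2048·x^2)·Dx + (48 + 704·x + 3072·x^2 + 4096·x^3)·Dx^2 + (-14 - 64·x - 128·x^2)·Dx^3 + (3 + 44·x + 192·x^2 + 256·x^3)·Dx^4  (order 4).
h: a_k = 0, 4, 0, -8/3, 28/3, -8, 712/45, -48, 41836/315, -1144/3, …
ICs: h(0) = 0, h′(0) = 4, h′′(0) = 0, h′′′(0) = -16.

f: a_k = 4, 8, -8, 16, -40, 112, -336, 1056, -3432, 11440, …
g: a_k = 0, -8, 0, 64/3, 0, -256/15, 0, 2048/315, 0, -4096/2835, …
Weyl lclm of L_f,L_g ⇒ L₀ (ord ≤ 3).
h=∫₀ˣh₀: take L = L₀·Dx.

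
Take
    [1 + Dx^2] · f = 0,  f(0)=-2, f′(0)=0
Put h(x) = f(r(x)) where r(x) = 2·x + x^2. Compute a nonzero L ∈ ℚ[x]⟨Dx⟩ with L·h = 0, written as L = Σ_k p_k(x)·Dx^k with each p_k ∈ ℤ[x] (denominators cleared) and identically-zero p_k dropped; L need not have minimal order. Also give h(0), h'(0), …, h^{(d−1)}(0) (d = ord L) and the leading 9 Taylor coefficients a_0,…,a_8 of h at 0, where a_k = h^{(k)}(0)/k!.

f: a_k = -2, 0, 1, 0, -1/12, 0, 1/360, 0, -1/20160, …
h₀=f(r): pull back L_f along r ⇒ L₀.
L = (4 + 12·x + 12·x^2 + 4·x^3) - Dx + (1 + x)·Dx^2  (order 2).
h: a_k = -2, 0, 4, 4, -1/3, -8/3, -82/45, -2/15, 719/1260, …
ICs: h(0) = -2, h′(0) = 0.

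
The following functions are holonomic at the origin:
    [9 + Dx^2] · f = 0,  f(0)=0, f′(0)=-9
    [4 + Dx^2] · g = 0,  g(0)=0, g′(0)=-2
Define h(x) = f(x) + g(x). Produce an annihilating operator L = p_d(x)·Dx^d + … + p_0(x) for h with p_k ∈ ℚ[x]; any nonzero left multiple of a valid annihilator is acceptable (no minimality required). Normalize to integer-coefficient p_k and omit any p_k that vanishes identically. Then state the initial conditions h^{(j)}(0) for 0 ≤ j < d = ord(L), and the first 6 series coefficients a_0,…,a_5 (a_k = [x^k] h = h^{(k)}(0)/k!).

f: a_k = 0, -9, 0, 27/2, 0, -243/40, …
g: a_k = 0, -2, 0, 4/3, 0, -4/15, …
Sum ⇒ L₀ = lclm(L_f,L_g) in ℚ(x)⟨Dx⟩.
L = 36 + 13·Dx^2 + Dx^4  (order 4).
h: a_k = 0, -11, 0, 89/6, 0, -761/120, …
ICs: h(0) = 0, h′(0) = -11, h′′(0) = 0, h′′′(0) = 89.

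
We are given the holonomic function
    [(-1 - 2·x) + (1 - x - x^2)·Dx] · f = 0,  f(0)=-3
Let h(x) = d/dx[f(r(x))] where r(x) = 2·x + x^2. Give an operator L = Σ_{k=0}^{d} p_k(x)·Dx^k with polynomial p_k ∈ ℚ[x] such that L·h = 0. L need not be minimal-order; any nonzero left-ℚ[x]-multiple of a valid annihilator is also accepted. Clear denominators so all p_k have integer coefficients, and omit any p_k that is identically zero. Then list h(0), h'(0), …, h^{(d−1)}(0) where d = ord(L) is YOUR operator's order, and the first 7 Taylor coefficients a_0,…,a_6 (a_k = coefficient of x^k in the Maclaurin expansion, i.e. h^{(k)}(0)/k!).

L = (9 + 42·x + 105·x^2 + 164·x^3 + 141·x^4 + 60·x^5 + 10·x^6) + (-1 - 3·x + 9·x^2 + 39·x^3 + 55·x^4 + 39·x^5 + 14·x^6 + 2·x^7)·Dx  (order 1).
h: a_k = -6, -54, -288, -1416, -6510, -28710, -123144, …
ICs: h(0) = -6.

f: a_k = -3, -3, -6, -9, -15, -24, -39, …
Substitute x→r, Dx→(1/r')Dx; clear ⇒ L₀.
Derive L from L₀ (diff closure).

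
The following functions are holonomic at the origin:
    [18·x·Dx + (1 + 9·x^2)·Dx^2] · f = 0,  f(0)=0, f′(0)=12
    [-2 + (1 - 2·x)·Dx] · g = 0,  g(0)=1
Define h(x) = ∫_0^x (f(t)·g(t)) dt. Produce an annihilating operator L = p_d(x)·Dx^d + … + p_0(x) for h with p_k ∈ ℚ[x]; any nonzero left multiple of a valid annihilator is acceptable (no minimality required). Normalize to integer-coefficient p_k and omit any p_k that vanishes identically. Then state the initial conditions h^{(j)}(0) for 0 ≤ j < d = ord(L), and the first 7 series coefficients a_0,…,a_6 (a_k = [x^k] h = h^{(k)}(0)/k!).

L = 36·x·Dx + (4 - 18·x + 72·x^2)·Dx^2 + (-1 + 2·x - 9·x^2 + 18·x^3)·Dx^3  (order 3).
h: a_k = 0, 0, 6, 8, 3, 24/5, 202/5, …
ICs: h(0) = 0, h′(0) = 0, h′′(0) = 12.

f: a_k = 0, 12, 0, -36, 0, 972/5, 0, …
g: a_k = 1, 2, 4, 8, 16, 32, 64, …
f·g: L₀ = L_f ⊗_s L_g, ord ≤ 2·1.
h=∫₀ˣh₀: take L = L₀·Dx.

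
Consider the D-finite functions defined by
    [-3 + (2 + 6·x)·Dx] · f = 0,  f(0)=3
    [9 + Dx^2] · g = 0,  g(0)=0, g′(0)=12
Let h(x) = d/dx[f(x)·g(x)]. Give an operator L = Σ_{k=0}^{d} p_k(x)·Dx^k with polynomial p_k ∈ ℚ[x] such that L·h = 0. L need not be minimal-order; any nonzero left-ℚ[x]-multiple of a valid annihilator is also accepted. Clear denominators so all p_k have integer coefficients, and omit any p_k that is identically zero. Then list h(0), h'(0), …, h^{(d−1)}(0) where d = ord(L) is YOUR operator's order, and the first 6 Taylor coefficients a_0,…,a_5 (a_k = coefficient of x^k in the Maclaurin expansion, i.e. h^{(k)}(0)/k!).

f: a_k = 3, 9/2, -27/8, 81/16, -1215/128, 5103/256, …
g: a_k = 0, 12, 0, -18, 0, 81/10, …
h₀=f·g: eliminate ⇒ L₀, order ≤ 1·2.
h=h₀': d/dx-closure on L₀ ⇒ L.
L = (477 + 3888·x + 11016·x^2 + 15552·x^3 + 11664·x^4) + (-12 - 324·x - 1296·x^2 - 1296·x^3)·Dx + (28 + 264·x + 972·x^2 + 1728·x^3 + 1296·x^4)·Dx^2  (order 2).
h: a_k = 36, 108, -567/2, -81, -4617/32, 177147/160, …
ICs: h(0) = 36, h′(0) = 108.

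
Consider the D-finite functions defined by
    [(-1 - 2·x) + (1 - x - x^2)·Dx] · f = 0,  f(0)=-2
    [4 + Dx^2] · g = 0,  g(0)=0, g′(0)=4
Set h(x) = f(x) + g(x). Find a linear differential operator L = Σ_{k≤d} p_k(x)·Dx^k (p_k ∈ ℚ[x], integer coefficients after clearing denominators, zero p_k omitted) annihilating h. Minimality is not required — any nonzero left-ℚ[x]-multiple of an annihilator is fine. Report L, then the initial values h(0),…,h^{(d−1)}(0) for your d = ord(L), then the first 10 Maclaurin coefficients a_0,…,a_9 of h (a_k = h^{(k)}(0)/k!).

L = (44 + 96·x + 32·x^2 + 48·x^3 + 40·x^4 + 16·x^5) + (-16 + 20·x + 8·x^2 - 16·x^3 + 12·x^4 + 24·x^5 + 8·x^6)·Dx + (11 + 24·x + 8·x^2 + 12·x^3 + 10·x^4 + 4·x^5)·Dx^2 + (-4 + 5·x + 2·x^2 - 4·x^3 + 3·x^4 + 6·x^5 + 2·x^6)·Dx^3  (order 3).
h: a_k = -2, 2, -4, -26/3, -10, -232/15, -26, -13246/315, -68, -311842/2835, …
ICs: h(0) = -2, h′(0) = 2, h′′(0) = -8.

f: a_k = -2, -2, -4, -6, -10, -16, -26, -42, -68, -110, …
g: a_k = 0, 4, 0, -8/3, 0, 8/15, 0, -16/315, 0, 8/2835, …
Sum ⇒ L₀ = lclm(L_f,L_g) in ℚ(x)⟨Dx⟩.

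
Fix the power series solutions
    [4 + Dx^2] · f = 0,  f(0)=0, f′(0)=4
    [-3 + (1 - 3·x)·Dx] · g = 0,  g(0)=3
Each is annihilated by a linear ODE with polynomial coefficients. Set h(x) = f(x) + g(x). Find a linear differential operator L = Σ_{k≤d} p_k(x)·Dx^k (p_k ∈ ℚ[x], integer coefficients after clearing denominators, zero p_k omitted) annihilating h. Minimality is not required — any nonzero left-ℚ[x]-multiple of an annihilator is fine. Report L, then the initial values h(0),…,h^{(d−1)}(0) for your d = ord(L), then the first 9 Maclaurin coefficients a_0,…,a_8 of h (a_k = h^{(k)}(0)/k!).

f: a_k = 0, 4, 0, -8/3, 0, 8/15, 0, -16/315, 0, …
g: a_k = 3, 9, 27, 81, 243, 729, 2187, 6561, 19683, …
h₀=f+g: left-lcm gives L₀, ord ≤ 3.
L = (-348 + 144·x - 216·x^2) + (44 - 180·x + 216·x^2 - 216·x^3)·Dx + (-87 + 36·x - 54·x^2)·Dx^2 + (11 - 45·x + 54·x^2 - 54·x^3)·Dx^3  (order 3).
h: a_k = 3, 13, 27, 235/3, 243, 10943/15, 2187, 2066699/315, 19683, …
ICs: h(0) = 3, h′(0) = 13, h′′(0) = 54.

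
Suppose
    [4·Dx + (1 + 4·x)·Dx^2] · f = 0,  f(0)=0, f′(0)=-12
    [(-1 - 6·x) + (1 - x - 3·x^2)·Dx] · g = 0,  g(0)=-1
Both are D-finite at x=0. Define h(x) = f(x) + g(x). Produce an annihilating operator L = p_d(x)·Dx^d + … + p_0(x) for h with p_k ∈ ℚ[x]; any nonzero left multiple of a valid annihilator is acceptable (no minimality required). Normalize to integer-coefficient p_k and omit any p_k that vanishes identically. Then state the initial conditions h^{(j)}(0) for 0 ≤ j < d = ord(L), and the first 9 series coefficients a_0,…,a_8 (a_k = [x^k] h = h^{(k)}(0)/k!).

f: a_k = 0, -12, 24, -64, 192, -3072/5, 2048, -49152/7, 24576, …
g: a_k = -1, -1, -4, -7, -19, -40, -97, -217, -508, …
h₀=f+g: left-lcm gives L₀, ord ≤ 3.
L = (-212 - 1072·x - 3144·x^2 - 2160·x^3 - 2592·x^4)·Dx + (-5 - 248·x - 1922·x^2 - 4308·x^3 - 4464·x^4 - 4320·x^5)·Dx^2 + (6 + 53·x + 108·x^2 - 110·x^3 - 519·x^4 - 1044·x^5 - 864·x^6)·Dx^3  (order 3).
h: a_k = -1, -13, 20, -71, 173, -3272/5, 1951, -50671/7, 24068, …
ICs: h(0) = -1, h′(0) = -13, h′′(0) = 40.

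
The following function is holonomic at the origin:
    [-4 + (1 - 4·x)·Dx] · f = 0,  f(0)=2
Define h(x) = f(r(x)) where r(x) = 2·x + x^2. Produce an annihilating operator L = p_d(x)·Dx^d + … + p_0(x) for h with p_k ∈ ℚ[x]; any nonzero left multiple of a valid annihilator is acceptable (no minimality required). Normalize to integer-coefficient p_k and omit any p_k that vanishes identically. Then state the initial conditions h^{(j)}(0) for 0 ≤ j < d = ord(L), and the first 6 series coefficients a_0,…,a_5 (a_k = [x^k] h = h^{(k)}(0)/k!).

L = (8 + 8·x) + (-1 + 8·x + 4·x^2)·Dx  (order 1).
h: a_k = 2, 16, 136, 1152, 9760, 82688, …
ICs: h(0) = 2.

f: a_k = 2, 8, 32, 128, 512, 2048, …
h₀=f(r): pull back L_f along r ⇒ L₀.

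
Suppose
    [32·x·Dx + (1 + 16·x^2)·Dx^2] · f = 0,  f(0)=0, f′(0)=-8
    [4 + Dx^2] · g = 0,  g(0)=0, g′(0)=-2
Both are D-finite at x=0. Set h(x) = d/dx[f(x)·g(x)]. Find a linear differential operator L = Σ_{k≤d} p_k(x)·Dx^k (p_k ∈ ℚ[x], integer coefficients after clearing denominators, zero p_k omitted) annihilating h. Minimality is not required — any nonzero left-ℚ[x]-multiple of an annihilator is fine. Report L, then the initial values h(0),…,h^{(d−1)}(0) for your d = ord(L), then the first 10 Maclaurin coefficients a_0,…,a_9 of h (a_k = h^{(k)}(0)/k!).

L = (62288 + 2213376·x^2 + 73428992·x^4 + 58982400·x^6 + 3145728·x^8 - 167772160·x^10 + 268435456·x^12) + (35072·x + 2871296·x^3 + 39976960·x^5 + 52428800·x^7 + 83886080·x^9 + 268435456·x^11)·Dx + (15912 + 579328·x^2 + 18954240·x^4 + 19529728·x^6 + 9961472·x^8 - 16777216·x^10 + 134217728·x^12)·Dx^2 + (8768·x + 717824·x^3 + 9994240·x^5 + 13107200·x^7 + 20971520·x^9 + 67108864·x^11)·Dx^3 + (85 + 6496·x^2 + 149248·x^4 + 1196032·x^6 + 2293760·x^8 + 6291456·x^10 + 16777216·x^12)·Dx^4  (order 4).
h: a_k = 0, 32, 0, -384, 0, 15808/3, 0, -79360, 0, 3483089216/2835, …
ICs: h(0) = 0, h′(0) = 32, h′′(0) = 0, h′′′(0) = -2304.

f: a_k = 0, -8, 0, 128/3, 0, -2048/5, 0, 32768/7, 0, -524288/9, …
g: a_k = 0, -2, 0, 4/3, 0, -4/15, 0, 8/315, 0, -4/2835, …
f·g: L₀ = L_f ⊗_s L_g, ord ≤ 2·2.
Differentiate: ansatz ord ≤ ord L₀ ⇒ L.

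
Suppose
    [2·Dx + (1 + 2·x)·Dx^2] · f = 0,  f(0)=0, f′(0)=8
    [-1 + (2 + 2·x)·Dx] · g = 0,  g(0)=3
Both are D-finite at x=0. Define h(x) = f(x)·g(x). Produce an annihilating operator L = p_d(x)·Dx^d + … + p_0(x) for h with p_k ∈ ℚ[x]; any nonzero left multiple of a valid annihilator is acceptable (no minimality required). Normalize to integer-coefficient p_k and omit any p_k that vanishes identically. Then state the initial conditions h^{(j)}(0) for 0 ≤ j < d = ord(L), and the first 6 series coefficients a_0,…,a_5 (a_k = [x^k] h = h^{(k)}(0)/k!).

f: a_k = 0, 8, -8, 32/3, -16, 128/5, …
g: a_k = 3, 3/2, -3/8, 3/16, -15/128, 21/256, …
h₀=f·g: eliminate ⇒ L₀, order ≤ 2·1.
L = (-1 + 2·x) + (4 + 4·x)·Dx + (4 + 16·x + 20·x^2 + 8·x^3)·Dx^2  (order 2).
h: a_k = 0, 24, -12, 17, -55/2, 3709/80, …
ICs: h(0) = 0, h′(0) = 24.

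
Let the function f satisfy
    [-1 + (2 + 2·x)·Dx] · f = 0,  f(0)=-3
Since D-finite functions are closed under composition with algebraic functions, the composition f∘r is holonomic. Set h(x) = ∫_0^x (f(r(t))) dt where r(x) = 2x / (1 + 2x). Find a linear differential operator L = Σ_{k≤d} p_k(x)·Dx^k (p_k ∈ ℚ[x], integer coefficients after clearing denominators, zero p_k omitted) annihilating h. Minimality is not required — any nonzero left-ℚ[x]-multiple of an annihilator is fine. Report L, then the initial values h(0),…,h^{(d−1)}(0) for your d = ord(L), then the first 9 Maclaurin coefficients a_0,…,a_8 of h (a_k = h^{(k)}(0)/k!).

f: a_k = -3, -3/2, 3/8, -3/16, 15/128, -21/256, 63/1024, -99/2048, 1287/32768, …
h₀=f(r): pull back L_f along r ⇒ L₀.
∫: right-multiply L₀ by Dx.
L = -Dx + (1 + 6·x + 8·x^2)·Dx^2  (order 2).
h: a_k = 0, -3, -3/2, 5/2, -39/8, 423/40, -399/16, 7059/112, -21615/128, …
ICs: h(0) = 0, h′(0) = -3.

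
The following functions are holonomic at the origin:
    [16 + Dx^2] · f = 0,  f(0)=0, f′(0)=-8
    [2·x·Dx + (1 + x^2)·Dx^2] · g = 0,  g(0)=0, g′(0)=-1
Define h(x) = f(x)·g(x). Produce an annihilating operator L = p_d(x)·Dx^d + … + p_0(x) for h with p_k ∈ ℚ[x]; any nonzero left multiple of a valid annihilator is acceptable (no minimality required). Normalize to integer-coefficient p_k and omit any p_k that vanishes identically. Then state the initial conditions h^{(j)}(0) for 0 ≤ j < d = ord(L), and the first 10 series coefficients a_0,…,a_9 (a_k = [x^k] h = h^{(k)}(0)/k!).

L = (5440 + 19136·x^2 + 25856·x^4 + 16384·x^6 + 4096·x^8) + (1152·x + 3200·x^3 + 3072·x^5 + 1024·x^7)·Dx + (612 + 2252·x^2 + 3168·x^4 + 2048·x^6 + 512·x^8)·Dx^2 + (72·x + 200·x^3 + 192·x^5 + 64·x^7)·Dx^3 + (17 + 66·x^2 + 97·x^4 + 64·x^6 + 16·x^8)·Dx^4  (order 4).
h: a_k = 0, 0, 8, 0, -24, 0, 232/9, 0, -88/5, 0, …
ICs: h(0) = 0, h′(0) = 0, h′′(0) = 16, h′′′(0) = 0.

f: a_k = 0, -8, 0, 64/3, 0, -256/15, 0, 2048/315, 0, -4096/2835, …
g: a_k = 0, -1, 0, 1/3, 0, -1/5, 0, 1/7, 0, -1/9, …
L₀ := L_f ⊗_s L_g (sym. prod.), ord ≤ 4.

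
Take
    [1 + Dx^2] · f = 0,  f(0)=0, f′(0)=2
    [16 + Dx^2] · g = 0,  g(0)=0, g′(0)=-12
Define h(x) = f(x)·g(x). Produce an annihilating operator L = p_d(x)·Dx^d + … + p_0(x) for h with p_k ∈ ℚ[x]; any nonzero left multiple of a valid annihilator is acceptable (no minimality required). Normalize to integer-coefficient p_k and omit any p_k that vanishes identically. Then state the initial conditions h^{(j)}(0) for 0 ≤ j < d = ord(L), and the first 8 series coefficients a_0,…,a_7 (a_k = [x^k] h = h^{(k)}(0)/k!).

L = 225 + 34·Dx^2 + Dx^4  (order 4).
h: a_k = 0, 0, -24, 0, 68, 0, -931/15, 0, …
ICs: h(0) = 0, h′(0) = 0, h′′(0) = -48, h′′′(0) = 0.

f: a_k = 0, 2, 0, -1/3, 0, 1/60, 0, -1/2520, …
g: a_k = 0, -12, 0, 32, 0, -128/5, 0, 1024/105, …
Product ⇒ symmetric product L₀, ord ≤ 4.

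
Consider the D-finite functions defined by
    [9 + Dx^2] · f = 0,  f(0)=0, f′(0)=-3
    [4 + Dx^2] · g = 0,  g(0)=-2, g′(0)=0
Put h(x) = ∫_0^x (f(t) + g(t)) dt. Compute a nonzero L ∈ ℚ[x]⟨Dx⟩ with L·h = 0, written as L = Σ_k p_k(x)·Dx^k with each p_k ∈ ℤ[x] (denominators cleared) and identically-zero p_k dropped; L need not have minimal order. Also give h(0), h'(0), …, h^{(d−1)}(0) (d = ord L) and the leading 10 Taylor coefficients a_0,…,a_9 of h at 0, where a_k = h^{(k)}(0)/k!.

f: a_k = 0, -3, 0, 9/2, 0, -81/40, 0, 243/560, 0, -243/4480, …
g: a_k = -2, 0, 4, 0, -4/3, 0, 8/45, 0, -4/315, 0, …
Weyl lclm of L_f,L_g ⇒ L₀ (ord ≤ 4).
∫: right-multiply L₀ by Dx.
L = 36·Dx + 13·Dx^3 + Dx^5  (order 5).
h: a_k = 0, -2, -3/2, 4/3, 9/8, -4/15, -27/80, 8/315, 243/4480, -4/2835, …
ICs: h(0) = 0, h′(0) = -2, h′′(0) = -3, h′′′(0) = 8, h′′′′(0) = 27.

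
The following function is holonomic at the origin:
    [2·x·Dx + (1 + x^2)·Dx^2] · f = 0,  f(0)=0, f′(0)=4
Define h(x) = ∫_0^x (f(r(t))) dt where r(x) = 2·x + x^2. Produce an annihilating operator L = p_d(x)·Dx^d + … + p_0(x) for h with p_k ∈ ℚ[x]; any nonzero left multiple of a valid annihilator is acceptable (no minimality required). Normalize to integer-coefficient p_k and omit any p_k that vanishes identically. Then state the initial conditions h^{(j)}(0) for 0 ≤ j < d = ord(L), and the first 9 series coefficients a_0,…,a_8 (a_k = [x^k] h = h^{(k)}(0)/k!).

f: a_k = 0, 4, 0, -4/3, 0, 4/5, 0, -4/7, 0, …
Change of var in L_f (x↦r) gives L₀.
h=∫h₀ ⇒ L = L₀·Dx.
L = (-1 + 8·x + 16·x^2 + 12·x^3 + 3·x^4)·Dx^2 + (1 + x + 4·x^2 + 8·x^3 + 5·x^4 + x^5)·Dx^3  (order 3).
h: a_k = 0, 0, 4, 4/3, -8/3, -16/5, 44/15, 188/21, -8/7, …
ICs: h(0) = 0, h′(0) = 0, h′′(0) = 8.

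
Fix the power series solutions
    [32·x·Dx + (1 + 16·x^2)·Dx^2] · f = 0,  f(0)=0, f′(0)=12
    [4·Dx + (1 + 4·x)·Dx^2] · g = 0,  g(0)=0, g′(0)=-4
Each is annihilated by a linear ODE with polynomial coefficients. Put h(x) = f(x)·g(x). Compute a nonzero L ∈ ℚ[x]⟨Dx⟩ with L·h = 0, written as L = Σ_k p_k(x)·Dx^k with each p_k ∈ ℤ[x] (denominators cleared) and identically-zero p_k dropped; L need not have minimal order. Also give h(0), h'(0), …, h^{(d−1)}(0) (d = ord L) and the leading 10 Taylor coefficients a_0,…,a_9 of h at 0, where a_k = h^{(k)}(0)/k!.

L = (1536 + 11264·x + 81920·x^2 + 638976·x^3 + 1966080·x^4 + 3407872·x^5 + 4194304·x^7)·Dx + (288 + 7936·x + 78848·x^2 + 495616·x^3 + 2228224·x^4 + 6094848·x^5 + 9175040·x^6 + 3145728·x^7 + 14680064·x^8)·Dx^2 + (48 + 1024·x + 12288·x^2 + 79872·x^3 + 368640·x^4 + 1277952·x^5 + 3145728·x^6 + 4718592·x^7 + 3145728·x^8 + 8388608·x^9)·Dx^3 + (5 + 72·x + 592·x^2 + 3584·x^3 + 16896·x^4 + 61440·x^5 + 172032·x^6 + 393216·x^7 + 589824·x^8 + 524288·x^9 + 1048576·x^10)·Dx^4  (order 4).
h: a_k = 0, 0, -48, 96, 0, 256, -53248/15, 45056/5, 0, 3964928/105, …
ICs: h(0) = 0, h′(0) = 0, h′′(0) = -96, h′′′(0) = 576.

f: a_k = 0, 12, 0, -64, 0, 3072/5, 0, -49152/7, 0, 262144/3, …
g: a_k = 0, -4, 8, -64/3, 64, -1024/5, 2048/3, -16384/7, 8192, -262144/9, …
Sym-product of L_f,L_g gives L₀ (≤ ord 4).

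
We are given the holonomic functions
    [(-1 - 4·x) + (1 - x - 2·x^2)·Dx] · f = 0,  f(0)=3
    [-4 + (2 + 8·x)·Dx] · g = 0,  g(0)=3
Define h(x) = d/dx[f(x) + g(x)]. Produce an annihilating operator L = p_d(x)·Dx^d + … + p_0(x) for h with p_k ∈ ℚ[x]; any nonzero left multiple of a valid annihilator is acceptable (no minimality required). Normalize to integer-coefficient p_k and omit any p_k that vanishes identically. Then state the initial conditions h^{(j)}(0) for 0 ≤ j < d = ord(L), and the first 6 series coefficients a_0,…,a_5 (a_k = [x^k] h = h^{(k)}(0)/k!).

f: a_k = 3, 3, 9, 15, 33, 63, …
g: a_k = 3, 6, -6, 12, -30, 84, …
Weyl lclm of L_f,L_g ⇒ L₀ (ord ≤ 2).
Differentiate: ansatz ord ≤ ord L₀ ⇒ L.
L = (-66 - 300·x - 720·x^2 - 480·x^3 - 480·x^4) + (-9 - 180·x - 954·x^2 - 1872·x^3 - 1800·x^4 - 1440·x^5)·Dx + (4 + 33·x + 69·x^2 - 28·x^3 - 228·x^4 - 480·x^5 - 320·x^6)·Dx^2  (order 2).
h: a_k = 9, 6, 81, 12, 735, -738, …
ICs: h(0) = 9, h′(0) = 6.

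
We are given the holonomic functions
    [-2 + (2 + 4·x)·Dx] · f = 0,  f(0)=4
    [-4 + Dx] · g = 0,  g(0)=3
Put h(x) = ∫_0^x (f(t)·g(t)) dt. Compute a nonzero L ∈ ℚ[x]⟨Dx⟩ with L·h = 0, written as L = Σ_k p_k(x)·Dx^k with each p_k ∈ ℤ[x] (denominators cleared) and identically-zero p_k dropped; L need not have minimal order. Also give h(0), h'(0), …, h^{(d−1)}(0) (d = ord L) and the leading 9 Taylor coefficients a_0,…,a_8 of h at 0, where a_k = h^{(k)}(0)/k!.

f: a_k = 4, 4, -2, 2, -5/2, 7/2, -21/4, 33/4, -429/32, …
g: a_k = 3, 12, 24, 32, 32, 128/5, 256/15, 1024/105, 512/105, …
h₀=f·g: eliminate ⇒ L₀, order ≤ 1·1.
Integrate: L := L₀·Dx.
L = (-5 - 8·x)·Dx + (1 + 2·x)·Dx^2  (order 2).
h: a_k = 0, 12, 30, 46, 103/2, 449/10, 1949/60, 1643/84, 36047/3360, …
ICs: h(0) = 0, h′(0) = 12.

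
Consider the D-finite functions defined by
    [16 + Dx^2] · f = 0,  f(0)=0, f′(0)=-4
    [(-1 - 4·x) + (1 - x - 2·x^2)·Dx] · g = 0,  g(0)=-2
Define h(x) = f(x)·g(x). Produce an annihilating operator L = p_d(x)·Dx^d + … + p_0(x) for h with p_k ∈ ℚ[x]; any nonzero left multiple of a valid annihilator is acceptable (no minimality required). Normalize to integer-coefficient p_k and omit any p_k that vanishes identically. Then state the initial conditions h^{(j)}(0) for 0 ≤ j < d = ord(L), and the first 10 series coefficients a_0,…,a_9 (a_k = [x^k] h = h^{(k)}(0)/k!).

f: a_k = 0, -4, 0, 32/3, 0, -128/15, 0, 1024/315, 0, -2048/2835, …
g: a_k = -2, -2, -6, -10, -22, -42, -86, -170, -342, -682, …
Sym-product of L_f,L_g gives L₀ (≤ ord 2).
L = (-12 + 16·x + 32·x^2) + (2 + 8·x)·Dx + (-1 + x + 2·x^2)·Dx^2  (order 2).
h: a_k = 0, 8, 8, 8/3, 56/3, 616/15, 392/5, 9704/63, 97912/315, 1758664/2835, …
ICs: h(0) = 0, h′(0) = 8.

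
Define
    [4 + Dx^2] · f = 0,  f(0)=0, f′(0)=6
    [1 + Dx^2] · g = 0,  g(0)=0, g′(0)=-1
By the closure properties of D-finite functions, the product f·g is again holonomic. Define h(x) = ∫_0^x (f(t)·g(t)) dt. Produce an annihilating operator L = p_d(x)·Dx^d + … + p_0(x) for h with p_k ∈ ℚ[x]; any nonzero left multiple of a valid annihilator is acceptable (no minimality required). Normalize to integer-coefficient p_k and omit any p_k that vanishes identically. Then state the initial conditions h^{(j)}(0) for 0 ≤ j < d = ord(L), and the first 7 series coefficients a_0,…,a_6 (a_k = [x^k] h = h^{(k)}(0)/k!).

L = 9·Dx + 10·Dx^3 + Dx^5  (order 5).
h: a_k = 0, 0, 0, -2, 0, 1, 0, …
ICs: h(0) = 0, h′(0) = 0, h′′(0) = 0, h′′′(0) = -12, h′′′′(0) = 0.

f: a_k = 0, 6, 0, -4, 0, 4/5, 0, …
g: a_k = 0, -1, 0, 1/6, 0, -1/120, 0, …
h₀=f·g: eliminate ⇒ L₀, order ≤ 2·2.
h=∫₀ˣh₀: take L = L₀·Dx.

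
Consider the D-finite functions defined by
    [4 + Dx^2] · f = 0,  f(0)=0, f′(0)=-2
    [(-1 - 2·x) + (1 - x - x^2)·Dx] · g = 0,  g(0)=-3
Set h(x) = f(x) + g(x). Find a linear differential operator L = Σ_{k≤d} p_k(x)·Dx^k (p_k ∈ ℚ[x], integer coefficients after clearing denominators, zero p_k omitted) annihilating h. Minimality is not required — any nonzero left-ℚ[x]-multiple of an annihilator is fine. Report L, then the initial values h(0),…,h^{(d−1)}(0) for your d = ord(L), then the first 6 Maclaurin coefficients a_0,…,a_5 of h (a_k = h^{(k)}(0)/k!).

L = (-44 - 96·x - 32·x^2 - 48·x^3 - 40·x^4 - 16·x^5) + (16 - 20·x - 8·x^2 + 16·x^3 - 12·x^4 - 24·x^5 - 8·x^6)·Dx + (-11 - 24·x - 8·x^2 - 12·x^3 - 10·x^4 - 4·x^5)·Dx^2 + (4 - 5·x - 2·x^2 + 4·x^3 - 3·x^4 - 6·x^5 - 2·x^6)·Dx^3  (order 3).
h: a_k = -3, -5, -6, -23/3, -15, -364/15, …
ICs: h(0) = -3, h′(0) = -5, h′′(0) = -12.

f: a_k = 0, -2, 0, 4/3, 0, -4/15, …
g: a_k = -3, -3, -6, -9, -15, -24, …
h₀=f+g: left-lcm gives L₀, ord ≤ 3.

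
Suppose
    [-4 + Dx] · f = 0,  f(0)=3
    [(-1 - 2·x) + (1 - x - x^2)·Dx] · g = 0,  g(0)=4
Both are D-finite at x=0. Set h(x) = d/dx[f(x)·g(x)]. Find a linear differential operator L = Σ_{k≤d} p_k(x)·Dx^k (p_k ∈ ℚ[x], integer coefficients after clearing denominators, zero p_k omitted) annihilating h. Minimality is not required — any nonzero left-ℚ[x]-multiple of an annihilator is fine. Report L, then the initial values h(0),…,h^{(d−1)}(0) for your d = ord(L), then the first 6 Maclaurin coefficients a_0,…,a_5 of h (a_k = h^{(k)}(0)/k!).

f: a_k = 3, 12, 24, 32, 32, 128/5, …
g: a_k = 4, 4, 8, 12, 20, 32, …
L₀ := L_f ⊗_s L_g (sym. prod.), ord ≤ 1.
Derive L from L₀ (diff closure).
L = (28 - 18·x - 34·x^2 + 16·x^3 + 16·x^4) + (-5 + 7·x + 7·x^2 - 6·x^3 - 4·x^4)·Dx  (order 1).
h: a_k = 60, 336, 1068, 2608, 5552, 10984, …
ICs: h(0) = 60.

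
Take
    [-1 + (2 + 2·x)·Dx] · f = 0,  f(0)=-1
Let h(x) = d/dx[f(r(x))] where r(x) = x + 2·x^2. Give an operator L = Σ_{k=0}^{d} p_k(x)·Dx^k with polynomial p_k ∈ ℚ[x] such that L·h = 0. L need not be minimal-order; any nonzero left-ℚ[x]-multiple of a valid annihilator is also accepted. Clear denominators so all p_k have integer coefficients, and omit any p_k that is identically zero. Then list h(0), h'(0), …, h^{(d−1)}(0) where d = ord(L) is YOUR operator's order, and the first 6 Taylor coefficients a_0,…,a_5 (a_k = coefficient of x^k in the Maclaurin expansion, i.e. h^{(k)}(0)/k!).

L = 7 + (-2 - 10·x - 12·x^2 - 16·x^3)·Dx  (order 1).
h: a_k = -1/2, -7/4, 21/16, 21/32, -595/256, 567/512, …
ICs: h(0) = -1/2.

f: a_k = -1, -1/2, 1/8, -1/16, 5/128, -7/256, …
f∘r: x↦r, Dx↦Dx/r' in L_f ⇒ L₀.
Differentiate: ansatz ord ≤ ord L₀ ⇒ L.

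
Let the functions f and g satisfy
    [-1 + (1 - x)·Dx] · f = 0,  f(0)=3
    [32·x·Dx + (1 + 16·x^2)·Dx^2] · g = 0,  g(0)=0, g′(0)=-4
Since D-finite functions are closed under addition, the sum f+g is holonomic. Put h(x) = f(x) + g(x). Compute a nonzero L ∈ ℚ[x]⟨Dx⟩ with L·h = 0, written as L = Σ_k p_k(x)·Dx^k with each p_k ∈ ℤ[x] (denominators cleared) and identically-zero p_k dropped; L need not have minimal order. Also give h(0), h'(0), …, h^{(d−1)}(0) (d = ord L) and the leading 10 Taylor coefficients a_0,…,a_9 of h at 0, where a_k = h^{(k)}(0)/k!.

f: a_k = 3, 3, 3, 3, 3, 3, 3, 3, 3, 3, …
g: a_k = 0, -4, 0, 64/3, 0, -1024/5, 0, 16384/7, 0, -262144/9, …
Sum ⇒ L₀ = lclm(L_f,L_g) in ℚ(x)⟨Dx⟩.
L = (-32 + 128·x + 1536·x^2)·Dx + (19 - 32·x - 656·x^2 + 1536·x^3)·Dx^2 + (-1 - 15·x - 240·x^3 + 256·x^4)·Dx^3  (order 3).
h: a_k = 3, -1, 3, 73/3, 3, -1009/5, 3, 16405/7, 3, -262117/9, …
ICs: h(0) = 3, h′(0) = -1, h′′(0) = 6.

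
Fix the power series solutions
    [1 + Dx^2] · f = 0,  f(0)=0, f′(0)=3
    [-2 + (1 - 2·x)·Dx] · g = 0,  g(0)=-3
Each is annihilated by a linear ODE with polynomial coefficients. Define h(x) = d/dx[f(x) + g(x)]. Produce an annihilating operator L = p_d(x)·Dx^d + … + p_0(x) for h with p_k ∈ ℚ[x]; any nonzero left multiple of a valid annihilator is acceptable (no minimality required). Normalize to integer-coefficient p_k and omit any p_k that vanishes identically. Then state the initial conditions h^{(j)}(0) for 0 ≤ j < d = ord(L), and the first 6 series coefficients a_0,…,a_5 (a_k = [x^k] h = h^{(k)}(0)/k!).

L = (196 - 16·x + 16·x^2) + (-25 + 54·x - 12·x^2 + 8·x^3)·Dx + (196 - 16·x + 16·x^2)·Dx^2 + (-25 + 54·x - 12·x^2 + 8·x^3)·Dx^3  (order 3).
h: a_k = -3, -24, -147/2, -192, -3839/8, -1152, …
ICs: h(0) = -3, h′(0) = -24, h′′(0) = -147.

f: a_k = 0, 3, 0, -1/2, 0, 1/40, …
g: a_k = -3, -6, -12, -24, -48, -96, …
Weyl lclm of L_f,L_g ⇒ L₀ (ord ≤ 3).
Differentiate: ansatz ord ≤ ord L₀ ⇒ L.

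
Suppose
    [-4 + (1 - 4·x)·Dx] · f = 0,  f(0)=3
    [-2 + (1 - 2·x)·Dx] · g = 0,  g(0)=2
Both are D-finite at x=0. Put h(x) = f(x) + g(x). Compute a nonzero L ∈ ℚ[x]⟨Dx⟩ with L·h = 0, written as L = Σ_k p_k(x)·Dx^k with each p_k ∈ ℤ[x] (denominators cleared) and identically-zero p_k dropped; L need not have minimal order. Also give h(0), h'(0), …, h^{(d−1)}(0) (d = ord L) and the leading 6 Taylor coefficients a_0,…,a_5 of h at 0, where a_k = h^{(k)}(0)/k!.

f: a_k = 3, 12, 48, 192, 768, 3072, …
g: a_k = 2, 4, 8, 16, 32, 64, …
h₀=f+g: left-lcm gives L₀, ord ≤ 2.
L = -16 + (12 - 32·x)·Dx + (-1 + 6·x - 8·x^2)·Dx^2  (order 2).
h: a_k = 5, 16, 56, 208, 800, 3136, …
ICs: h(0) = 5, h′(0) = 16.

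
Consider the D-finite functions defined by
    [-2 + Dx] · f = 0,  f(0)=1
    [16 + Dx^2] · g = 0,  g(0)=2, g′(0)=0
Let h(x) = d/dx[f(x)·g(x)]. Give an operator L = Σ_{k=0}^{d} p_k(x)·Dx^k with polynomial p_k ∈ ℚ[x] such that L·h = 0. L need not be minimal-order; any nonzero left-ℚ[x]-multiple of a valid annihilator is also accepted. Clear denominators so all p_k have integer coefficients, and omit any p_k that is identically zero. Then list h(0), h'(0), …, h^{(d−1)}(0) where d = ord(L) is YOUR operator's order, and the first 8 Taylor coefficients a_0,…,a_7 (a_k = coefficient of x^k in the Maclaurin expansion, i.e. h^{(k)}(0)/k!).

f: a_k = 1, 2, 2, 4/3, 2/3, 4/15, 4/45, 8/315, …
g: a_k = 2, 0, -16, 0, 64/3, 0, -512/45, 0, …
L₀ := L_f ⊗_s L_g (sym. prod.), ord ≤ 2.
Differentiate: ansatz ord ≤ ord L₀ ⇒ L.
L = 20 - 4·Dx + Dx^2  (order 2).
h: a_k = 4, -24, -88, -112/3, 328/3, 624/5, 464/45, -16864/315, …
ICs: h(0) = 4, h′(0) = -24.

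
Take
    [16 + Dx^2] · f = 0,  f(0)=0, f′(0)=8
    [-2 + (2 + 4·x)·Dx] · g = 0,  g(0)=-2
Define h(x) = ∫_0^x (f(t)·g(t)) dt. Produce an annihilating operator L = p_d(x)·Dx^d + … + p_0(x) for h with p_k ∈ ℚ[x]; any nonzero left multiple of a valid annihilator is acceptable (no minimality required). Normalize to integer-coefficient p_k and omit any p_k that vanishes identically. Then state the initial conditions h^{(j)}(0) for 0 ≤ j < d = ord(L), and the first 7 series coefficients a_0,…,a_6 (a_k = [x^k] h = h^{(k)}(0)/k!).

L = (19 + 64·x + 64·x^2)·Dx + (-2 - 4·x)·Dx^2 + (1 + 4·x + 4·x^2)·Dx^3  (order 3).
h: a_k = 0, 0, -8, -16/3, 38/3, 104/15, -341/45, …
ICs: h(0) = 0, h′(0) = 0, h′′(0) = -16.

f: a_k = 0, 8, 0, -64/3, 0, 256/15, 0, …
g: a_k = -2, -2, 1, -1, 5/4, -7/4, 21/8, …
Product ⇒ symmetric product L₀, ord ≤ 2.
h=∫₀ˣh₀: take L = L₀·Dx.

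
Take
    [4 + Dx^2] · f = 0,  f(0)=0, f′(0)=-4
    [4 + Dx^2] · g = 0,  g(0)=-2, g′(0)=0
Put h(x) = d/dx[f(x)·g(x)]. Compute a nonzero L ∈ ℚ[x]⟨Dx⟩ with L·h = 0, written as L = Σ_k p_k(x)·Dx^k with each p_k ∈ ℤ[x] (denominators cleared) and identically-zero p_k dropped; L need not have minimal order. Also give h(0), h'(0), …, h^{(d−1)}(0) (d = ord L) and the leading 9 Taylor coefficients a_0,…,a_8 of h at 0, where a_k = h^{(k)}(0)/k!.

f: a_k = 0, -4, 0, 8/3, 0, -8/15, 0, 16/315, 0, …
g: a_k = -2, 0, 4, 0, -4/3, 0, 8/45, 0, -4/315, …
f·g: L₀ = L_f ⊗_s L_g, ord ≤ 2·2.
h=h₀': d/dx-closure on L₀ ⇒ L.
L = 16 + Dx^2  (order 2).
h: a_k = 8, 0, -64, 0, 256/3, 0, -2048/45, 0, 4096/315, …
ICs: h(0) = 8, h′(0) = 0.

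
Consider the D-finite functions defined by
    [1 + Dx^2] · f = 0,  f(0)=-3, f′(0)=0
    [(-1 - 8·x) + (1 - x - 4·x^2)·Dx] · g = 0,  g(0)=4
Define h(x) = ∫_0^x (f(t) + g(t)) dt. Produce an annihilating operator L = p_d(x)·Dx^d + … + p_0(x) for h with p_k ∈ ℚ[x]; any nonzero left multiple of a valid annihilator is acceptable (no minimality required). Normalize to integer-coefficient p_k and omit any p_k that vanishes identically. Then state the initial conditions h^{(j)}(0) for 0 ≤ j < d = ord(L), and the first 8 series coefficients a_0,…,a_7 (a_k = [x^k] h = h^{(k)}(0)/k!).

L = (-55 - 486·x - 553·x^2 - 1488·x^3 - 80·x^4 - 128·x^5)·Dx + (11 + 11·x + 23·x^2 - 169·x^3 - 348·x^4 - 48·x^5 - 64·x^6)·Dx^2 + (-55 - 486·x - 553·x^2 - 1488·x^3 - 80·x^4 - 128·x^5)·Dx^3 + (11 + 11·x + 23·x^2 - 169·x^3 - 348·x^4 - 48·x^5 - 64·x^6)·Dx^4  (order 4).
h: a_k = 0, 1, 2, 43/6, 9, 927/40, 130/3, 24823/240, …
ICs: h(0) = 0, h′(0) = 1, h′′(0) = 4, h′′′(0) = 43.

f: a_k = -3, 0, 3/2, 0, -1/8, 0, 1/240, 0, …
g: a_k = 4, 4, 20, 36, 116, 260, 724, 1764, …
f+g: L₀ = lclm(L_f,L_g), ord ≤ 2+1.
∫: right-multiply L₀ by Dx.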